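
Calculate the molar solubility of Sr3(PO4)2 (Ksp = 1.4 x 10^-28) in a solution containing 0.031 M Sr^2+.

s ≈ 1.1 × 10^-12 M

Sr3(PO4)2(s) ⇌ 3 Sr^2+ + 2 PO4^3-
Ksp = [Sr^2+]^3[PO4^3-]^2
Let s = moles of Sr3(PO4)2 that dissolve per litre. [Sr^2+] = 0.031 + 3s ≈ 0.031, [PO4^3-] = 2s (Ksp is small, so little additional dissolves).
Ksp ≈ (0.031)^3 × (2s)^2
s = 1.1 × 10^-12 M
Check: 3s = 3.3 × 10^-12 ≪ 0.031, so the approximation is valid.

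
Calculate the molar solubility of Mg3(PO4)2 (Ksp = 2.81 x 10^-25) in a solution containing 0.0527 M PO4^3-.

Mg3(PO4)2(s) ⇌ 3 Mg^2+ + 2 PO4^3-
Ksp = [Mg^2+]^3[PO4^3-]^2
Let s be the molar solubility in this solution. [Mg^2+] = 3s, [PO4^3-] = 0.0527 + 2s ≈ 0.0527 (since the PO4^3- already present dominates).
Ksp ≈ (3s)^3 × (0.0527)^2
s = 1.55 x 10^-8 M
Check: 2s = 3.1 × 10^-8 ≪ 0.0527, so the approximation is valid.

s ≈ 1.55 x 10^-8 M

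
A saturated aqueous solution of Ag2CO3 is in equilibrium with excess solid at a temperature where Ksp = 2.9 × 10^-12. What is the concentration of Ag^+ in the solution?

Ag2CO3(s) ⇌ 2 Ag^+ + CO3^2-
Ksp = [Ag^+]^2[CO3^2-]
If s mol/L of Ag2CO3 dissolves, [Ag^+] = 2s and [CO3^2-] = s.
Ksp = (2s)^2s = 4s^3
Solving, s = (2.9 × 10^-12/4)^(1/3) = 8.98 × 10^-5 M
[Ag^+] = 2s = 1.8 × 10^-4 M

[Ag^+] = 1.8 x 10^-4 M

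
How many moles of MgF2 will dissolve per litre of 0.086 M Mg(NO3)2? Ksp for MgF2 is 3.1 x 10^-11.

s = 9.5 x 10^-6 M

MgF2(s) ⇌ Mg^2+ + 2 F^-
Ksp = [Mg^2+][F^-]^2
Let s = moles of MgF2 that dissolve per litre. [Mg^2+] = 0.086 + s ≈ 0.086, [F^-] = 2s (since Mg^2+ from Mg(NO3)2 dominates).
Ksp ≈ 0.086 × (2s)^2
s = 9.5 x 10^-6 M
Check: s = 9.5 x 10^-6 ≪ 0.086, so the approximation is valid.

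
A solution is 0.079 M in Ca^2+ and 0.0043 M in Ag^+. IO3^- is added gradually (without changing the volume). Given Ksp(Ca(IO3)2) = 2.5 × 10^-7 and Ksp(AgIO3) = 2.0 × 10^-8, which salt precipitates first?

Each salt begins to precipitate when Q = Ksp, i.e. when [IO3^-] reaches its threshold.
For Ca(IO3)2: 2.5 × 10^-7 = 0.079 × [IO3^-]^2  ⇒  [IO3^-] = 1.8 × 10^-3 M.
For AgIO3: 2.0 × 10^-8 = 0.0043 × [IO3^-]  ⇒  [IO3^-] = 4.7 x 10^-6 M.
The salt with the lower threshold [IO3^-] precipitates first: AgIO3.

AgIO3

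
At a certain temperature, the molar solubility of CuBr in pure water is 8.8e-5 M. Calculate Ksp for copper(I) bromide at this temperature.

Ksp ≈ 7.7 × 10^-9

CuBr(s) ⇌ Cu^+ + Br^-
For each mole of CuBr that dissolves: [Cu^+] = s, [Br^-] = s.
Ksp = [Cu^+][Br^-]
Ksp = s × s = s^2
Ksp = (8.8 × 10^-5)^2 = 7.7 × 10^-9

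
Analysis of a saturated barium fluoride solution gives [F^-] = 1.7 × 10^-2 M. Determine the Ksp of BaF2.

Ksp = 2.5 x 10^-6

BaF2(s) ⇌ Ba^2+(aq) + 2 F^-(aq)
Stoichiometry gives [Ba^2+] = (1/2)[F^-] = 8.50 × 10^-3 M.
Ksp = [Ba^2+][F^-]^2
Ksp = 8.50 × 10^-3 × (1.7 × 10^-2)^2 = 2.5 x 10^-6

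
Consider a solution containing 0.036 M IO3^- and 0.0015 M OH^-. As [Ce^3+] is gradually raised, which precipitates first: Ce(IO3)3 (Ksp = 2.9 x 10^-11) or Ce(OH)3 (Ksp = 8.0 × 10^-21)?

Ce(OH)3

Precipitation of each salt starts when its ion product equals its Ksp.
For Ce(IO3)3: 2.9 x 10^-11 = (0.036)^3 × [Ce^3+]  ⇒  [Ce^3+] = 6.2 × 10^-7 M.
For Ce(OH)3: 8.0 × 10^-21 = (0.0015)^3 × [Ce^3+]  ⇒  [Ce^3+] = 2.4 x 10^-12 M.
The salt with the lower threshold [Ce^3+] precipitates first: Ce(OH)3.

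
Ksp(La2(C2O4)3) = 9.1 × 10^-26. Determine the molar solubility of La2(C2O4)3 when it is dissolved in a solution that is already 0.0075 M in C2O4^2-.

s ≈ 2.3 × 10^-10 M

La2(C2O4)3(s) ⇌ 2 La^3+ + 3 C2O4^2-
Ksp = [La^3+]^2[C2O4^2-]^3
Let s be the molar solubility in this solution. [La^3+] = 2s, [C2O4^2-] = 0.0075 + 3s ≈ 0.0075 (Ksp is small, so little additional dissolves).
Ksp ≈ (2s)^2 × (0.0075)^3
s = 2.3 × 10^-10 M
Check: 3s = 7.0 × 10^-10 ≪ 0.0075, so the approximation is valid.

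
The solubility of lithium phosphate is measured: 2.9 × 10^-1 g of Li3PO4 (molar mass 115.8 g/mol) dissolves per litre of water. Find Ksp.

Molar solubility s = (2.9 x 10^-1 g/L) / (115.8 g/mol) = 2.50 x 10^-3 M.
Li3PO4(s) ⇌ 3 Li^+(aq) + PO4^3-(aq)
If s mol/L of Li3PO4 dissolves, [Li^+] = 3s and [PO4^3-] = s.
Ksp = [Li^+]^3[PO4^3-]
Substituting: Ksp = (3s)^3s = 27s^4
Ksp = 27 × (2.50 × 10^-3)^4 = 1.1 × 10^-9

Ksp = 1.1 × 10^-9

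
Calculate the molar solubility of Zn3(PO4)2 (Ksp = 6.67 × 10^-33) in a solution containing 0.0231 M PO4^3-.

Zn3(PO4)2(s) ⇌ 3 Zn^2+(aq) + 2 PO4^3-(aq)
Ksp = [Zn^2+]^3[PO4^3-]^2
Let s be the molar solubility in this solution. [Zn^2+] = 3s, [PO4^3-] = 0.0231 + 2s ≈ 0.0231 (Ksp is small, so little additional dissolves).
Ksp ≈ (3s)^3 × (0.0231)^2
s = 7.74 x 10^-11 M
Check: 2s = 1.5 × 10^-10 ≪ 0.0231, so the approximation is valid.

s = 7.74 x 10^-11 M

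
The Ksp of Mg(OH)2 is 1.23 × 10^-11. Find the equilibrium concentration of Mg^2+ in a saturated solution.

[Mg^2+] = 1.45e-4 M

Mg(OH)2(s) ⇌ Mg^2+(aq) + 2 OH^-(aq)
Ksp = [Mg^2+][OH^-]^2
If s mol/L of Mg(OH)2 dissolves, [Mg^2+] = s and [OH^-] = 2s.
So Ksp = s × (2s)^2 = 4s^3
s = (1.23 × 10^-11 / 4)^(1/3) = 1.454 x 10^-4 M
[Mg^2+] = s = 1.45 x 10^-4 M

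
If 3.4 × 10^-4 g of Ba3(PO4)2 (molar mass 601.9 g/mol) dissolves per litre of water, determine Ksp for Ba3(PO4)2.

Molar solubility s = (3.4 x 10^-4 g/L) / (601.9 g/mol) = 5.65 x 10^-7 M.
Ba3(PO4)2(s) ⇌ 3 Ba^2+(aq) + 2 PO4^3-(aq)
Let s = molar solubility. Then [Ba^2+] = 3s and [PO4^3-] = 2s.
Ksp = [Ba^2+]^3[PO4^3-]^2
So Ksp = (3s)^3 × (2s)^2 = 108s^5
With s = 5.65 × 10^-7: Ksp = 6.2 x 10^-30

Ksp ≈ 6.2 × 10^-30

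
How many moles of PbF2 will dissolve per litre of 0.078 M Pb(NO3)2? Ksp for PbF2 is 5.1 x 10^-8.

PbF2(s) ⇌ Pb^2+ + 2 F^-
Ksp = [Pb^2+][F^-]^2
Let s be the molar solubility in this solution. [Pb^2+] = 0.078 + s ≈ 0.078, [F^-] = 2s (Ksp is small, so little additional dissolves).
Ksp ≈ 0.078 × (2s)^2
s = 4.0 × 10^-4 M
Check: s = 4.0 x 10^-4 ≪ 0.078, so the approximation is valid.

s = 4.0e-4 M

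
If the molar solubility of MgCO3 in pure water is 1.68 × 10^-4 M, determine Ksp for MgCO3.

2.82 × 10^-8

MgCO3(s) ⇌ Mg^2+ + CO3^2-
For each mole of MgCO3 that dissolves: [Mg^2+] = s, [CO3^2-] = s.
Ksp = [Mg^2+][CO3^2-]
Ksp = (s)(s) = s^2
Ksp = (1.68 × 10^-4)^2 = 2.82 × 10^-8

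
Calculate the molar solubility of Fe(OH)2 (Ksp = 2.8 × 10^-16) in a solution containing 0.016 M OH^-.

Fe(OH)2(s) ⇌ Fe^2+ + 2 OH^-
Ksp = [Fe^2+][OH^-]^2
Let s be the molar solubility in this solution. [Fe^2+] = s, [OH^-] = 0.016 + 2s ≈ 0.016 (Ksp is small, so little additional dissolves).
Ksp ≈ s × (0.016)^2
s = 1.1 x 10^-12 M
Check: 2s = 2.2 × 10^-12 ≪ 0.016, so the approximation is valid.

s ≈ 1.1 x 10^-12 M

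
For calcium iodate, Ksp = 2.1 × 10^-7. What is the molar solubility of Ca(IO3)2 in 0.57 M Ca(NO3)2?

3.0 × 10^-4 M

Ca(IO3)2(s) ⇌ Ca^2+(aq) + 2 IO3^-(aq)
Ksp = [Ca^2+][IO3^-]^2
If s mol/L dissolves here, [Ca^2+] = 0.57 + s ≈ 0.57, [IO3^-] = 2s (common-ion effect: Ca^2+ is already 0.57 M).
Ksp ≈ 0.57 × (2s)^2
s = 3.0 × 10^-4 M
Check: s = 3.0 x 10^-4 ≪ 0.57, so the approximation is valid.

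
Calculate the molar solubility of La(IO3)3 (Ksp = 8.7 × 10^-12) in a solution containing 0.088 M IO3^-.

s = 1.3 × 10^-8 M

La(IO3)3(s) ⇌ La^3+ + 3 IO3^-
Ksp = [La^3+][IO3^-]^3
Let s be the molar solubility in this solution. [La^3+] = s, [IO3^-] = 0.088 + 3s ≈ 0.088 (common-ion effect: IO3^- is already 0.088 M).
Ksp ≈ s × (0.088)^3
s = 1.3 × 10^-8 M
Check: 3s = 3.8 × 10^-8 ≪ 0.088, so the approximation is valid.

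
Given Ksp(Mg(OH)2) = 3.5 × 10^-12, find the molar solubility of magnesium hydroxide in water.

9.6e-5 M

Mg(OH)2(s) <=> Mg^2+ + 2 OH^-
Ksp = [Mg^2+][OH^-]^2
Let s = molar solubility. Then [Mg^2+] = s and [OH^-] = 2s.
Ksp = s(2s)^2 = 4s^3
Solving, s = (3.5 × 10^-12/4)^(1/3) = 9.6 × 10^-5 M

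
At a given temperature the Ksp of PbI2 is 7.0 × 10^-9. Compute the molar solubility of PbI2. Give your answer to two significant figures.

PbI2(s) <=> Pb^2+ + 2 I^-
Ksp = [Pb^2+][I^-]^2
With molar solubility s: [Pb^2+] = s, [I^-] = 2s.
Substituting: Ksp = s(2s)^2 = 4s^3
s^3 = 7.0 × 10^-9 / 4, so s = 1.2 × 10^-3 M

s = 1.2e-3 M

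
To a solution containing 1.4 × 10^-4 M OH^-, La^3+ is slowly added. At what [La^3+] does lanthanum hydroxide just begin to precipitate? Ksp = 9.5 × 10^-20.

La(OH)3(s) ⇌ La^3+(aq) + 3 OH^-(aq)
Ksp = [La^3+][OH^-]^3
Precipitation begins when Q = Ksp. With [OH^-] = 1.4 × 10^-4 M:
9.5 × 10^-20 = (1.4 × 10^-4)^3 × [La^3+]
[La^3+] = (9.5 × 10^-20 / 2.74 × 10^-12) = 3.5 × 10^-8 M

[La^3+] ≈ 3.5e-8 M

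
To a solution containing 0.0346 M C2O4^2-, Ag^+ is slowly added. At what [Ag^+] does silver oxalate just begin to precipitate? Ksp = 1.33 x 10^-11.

[Ag^+] ≈ 1.96e-5 M

Ag2C2O4(s) ⇌ 2 Ag^+(aq) + C2O4^2-(aq)
Ksp = [Ag^+]^2[C2O4^2-]
Precipitation begins when Q = Ksp. With [C2O4^2-] = 0.0346 M:
1.33 x 10^-11 = (0.0346) × [Ag^+]^2
[Ag^+] = (1.33 x 10^-11 / 3.46 × 10^-2)^(1/2) = 1.96 × 10^-5 M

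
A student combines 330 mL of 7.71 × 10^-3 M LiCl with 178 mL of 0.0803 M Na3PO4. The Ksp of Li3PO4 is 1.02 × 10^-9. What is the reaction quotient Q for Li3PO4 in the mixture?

Q = 3.53 × 10^-9

Total volume = 330 + 178 = 508 mL.
[Li^+] = 7.71 x 10^-3 × (330/508) = 5.008 × 10^-3 M
[PO4^3-] = 8.03 × 10^-2 × (178/508) = 2.814 x 10^-2 M
Li3PO4(s) ⇌ 3 Li^+(aq) + PO4^3-(aq), so Q = [Li^+]^3[PO4^3-]
Q = (5.008 × 10^-3)^3(2.814 × 10^-2) = 3.53 × 10^-9
Q > Ksp, so Li3PO4 will precipitate.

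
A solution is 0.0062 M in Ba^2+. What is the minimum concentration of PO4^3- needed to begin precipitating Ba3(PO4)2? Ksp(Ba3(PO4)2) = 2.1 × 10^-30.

3.0 × 10^-12 M

Ba3(PO4)2(s) ⇌ 3 Ba^2+(aq) + 2 PO4^3-(aq)
Ksp = [Ba^2+]^3[PO4^3-]^2
Precipitation begins when Q = Ksp. With [Ba^2+] = 0.0062 M:
2.1 × 10^-30 = (0.0062)^3 × [PO4^3-]^2
[PO4^3-] = (2.1 × 10^-30 / 2.38 × 10^-7)^(1/2) = 3.0 × 10^-12 M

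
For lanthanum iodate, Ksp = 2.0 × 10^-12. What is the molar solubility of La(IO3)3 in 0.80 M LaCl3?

4.5 × 10^-5 M

La(IO3)3(s) ⇌ La^3+ + 3 IO3^-
Ksp = [La^3+][IO3^-]^3
Let s be the molar solubility in this solution. [La^3+] = 0.80 + s ≈ 0.80, [IO3^-] = 3s (Ksp is small, so little additional dissolves).
Ksp ≈ 0.80 × (3s)^3
s = 4.5 × 10^-5 M
Check: s = 4.5 × 10^-5 ≪ 0.80, so the approximation is valid.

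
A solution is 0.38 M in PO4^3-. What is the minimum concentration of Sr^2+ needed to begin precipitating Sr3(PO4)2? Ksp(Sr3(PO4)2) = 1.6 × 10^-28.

Sr3(PO4)2(s) <=> 3 Sr^2+ + 2 PO4^3-
Ksp = [Sr^2+]^3[PO4^3-]^2
Precipitation begins when Q = Ksp. With [PO4^3-] = 0.38 M:
1.6 × 10^-28 = (0.38)^2 × [Sr^2+]^3
[Sr^2+] = (1.6 × 10^-28 / 1.44 × 10^-1)^(1/3) = 1.0 x 10^-9 M

[Sr^2+] = 1.0 × 10^-9 M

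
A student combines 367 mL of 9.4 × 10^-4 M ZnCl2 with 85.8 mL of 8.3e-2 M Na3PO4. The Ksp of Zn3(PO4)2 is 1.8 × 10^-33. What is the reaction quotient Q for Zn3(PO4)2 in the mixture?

Q ≈ 1.1 × 10^-13

Total volume = 367 + 85.8 = 452.8 mL.
[Zn^2+] = 9.4 x 10^-4 × (367/452.8) = 7.62 × 10^-4 M
[PO4^3-] = 8.3 × 10^-2 × (85.8/452.8) = 1.57 × 10^-2 M
Zn3(PO4)2(s) <=> 3 Zn^2+(aq) + 2 PO4^3-(aq), so Q = [Zn^2+]^3[PO4^3-]^2
Q = (7.62 × 10^-4)^3(1.57 × 10^-2)^2 = 1.1 × 10^-13
Q > Ksp, so Zn3(PO4)2 will precipitate.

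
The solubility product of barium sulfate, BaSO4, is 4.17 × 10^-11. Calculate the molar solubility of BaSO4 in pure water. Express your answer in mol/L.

BaSO4(s) <=> Ba^2+ + SO4^2-
Ksp = [Ba^2+][SO4^2-]
For each mole of BaSO4 that dissolves: [Ba^2+] = s, [SO4^2-] = s.
Ksp = s × s = s^2
s = (4.17 × 10^-11)^(1/2) = 6.46 x 10^-6 M

6.46 × 10^-6 M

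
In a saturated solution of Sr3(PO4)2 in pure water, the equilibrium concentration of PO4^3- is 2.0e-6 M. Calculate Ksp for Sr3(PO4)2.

Ksp = 1.1 x 10^-28

Sr3(PO4)2(s) <=> 3 Sr^2+(aq) + 2 PO4^3-(aq)
Stoichiometry gives [Sr^2+] = (3/2)[PO4^3-] = 3.00 x 10^-6 M.
Ksp = [Sr^2+]^3[PO4^3-]^2
Ksp = (3.00 × 10^-6)^3 × (2.0 × 10^-6)^2 = 1.1 × 10^-28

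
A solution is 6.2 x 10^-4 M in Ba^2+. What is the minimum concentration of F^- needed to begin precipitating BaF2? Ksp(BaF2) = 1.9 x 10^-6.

5.5 × 10^-2 M

BaF2(s) ⇌ Ba^2+ + 2 F^-
Ksp = [Ba^2+][F^-]^2
Precipitation begins when Q = Ksp. With [Ba^2+] = 6.2 x 10^-4 M:
1.9 x 10^-6 = (6.2 x 10^-4) × [F^-]^2
[F^-] = (1.9 x 10^-6 / 6.2 × 10^-4)^(1/2) = 5.5 x 10^-2 M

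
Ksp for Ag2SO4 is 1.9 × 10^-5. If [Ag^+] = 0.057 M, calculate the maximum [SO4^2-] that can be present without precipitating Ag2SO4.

5.8 × 10^-3 M

Ag2SO4(s) ⇌ 2 Ag^+ + SO4^2-
Ksp = [Ag^+]^2[SO4^2-]
Precipitation begins when Q = Ksp. With [Ag^+] = 0.057 M:
1.9 × 10^-5 = (0.057)^2 × [SO4^2-]
[SO4^2-] = (1.9 × 10^-5 / 3.25 x 10^-3) = 5.8 × 10^-3 M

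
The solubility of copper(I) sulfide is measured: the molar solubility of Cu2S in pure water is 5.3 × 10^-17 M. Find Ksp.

6.0 × 10^-49

Cu2S(s) ⇌ 2 Cu^+ + S^2-
With molar solubility s: [Cu^+] = 2s, [S^2-] = s.
Ksp = [Cu^+]^2[S^2-]
Ksp = (2s)^2s = 4s^3
Ksp = 4 × (5.3 x 10^-17)^3 = 6.0 × 10^-49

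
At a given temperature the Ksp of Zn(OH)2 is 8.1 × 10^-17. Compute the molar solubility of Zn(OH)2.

s ≈ 2.7e-6 M

Zn(OH)2(s) <=> Zn^2+(aq) + 2 OH^-(aq)
Ksp = [Zn^2+][OH^-]^2
For each mole of Zn(OH)2 that dissolves: [Zn^2+] = s, [OH^-] = 2s.
So Ksp = s × (2s)^2 = 4s^3
Solving, s = (8.1 × 10^-17/4)^(1/3) = 2.7 x 10^-6 M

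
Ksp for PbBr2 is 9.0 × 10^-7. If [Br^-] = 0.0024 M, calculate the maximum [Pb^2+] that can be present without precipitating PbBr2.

[Pb^2+] ≈ 1.6 × 10^-1 M

PbBr2(s) ⇌ Pb^2+(aq) + 2 Br^-(aq)
Ksp = [Pb^2+][Br^-]^2
Precipitation begins when Q = Ksp. With [Br^-] = 0.0024 M:
9.0 × 10^-7 = (0.0024)^2 × [Pb^2+]
[Pb^2+] = (9.0 × 10^-7 / 5.76 × 10^-6) = 1.6 × 10^-1 M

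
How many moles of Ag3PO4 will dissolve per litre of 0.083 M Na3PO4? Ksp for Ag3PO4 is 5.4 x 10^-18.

s ≈ 1.3e-6 M

Ag3PO4(s) ⇌ 3 Ag^+(aq) + PO4^3-(aq)
Ksp = [Ag^+]^3[PO4^3-]
Let s be the molar solubility in this solution. [Ag^+] = 3s, [PO4^3-] = 0.083 + s ≈ 0.083 (since PO4^3- from Na3PO4 dominates).
Ksp ≈ (3s)^3 × 0.083
s = 1.3 × 10^-6 M
Check: s = 1.3 × 10^-6 ≪ 0.083, so the approximation is valid.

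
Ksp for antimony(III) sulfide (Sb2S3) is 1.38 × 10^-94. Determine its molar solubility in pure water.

Sb2S3(s) ⇌ 2 Sb^3+ + 3 S^2-
Ksp = [Sb^3+]^2[S^2-]^3
If s mol/L of Sb2S3 dissolves, [Sb^3+] = 2s and [S^2-] = 3s.
Substituting: Ksp = (2s)^2(3s)^3 = 108s^5
s = (1.38 × 10^-94 / 108)^(1/5) = 6.63 × 10^-20 M

s = 6.63 x 10^-20 M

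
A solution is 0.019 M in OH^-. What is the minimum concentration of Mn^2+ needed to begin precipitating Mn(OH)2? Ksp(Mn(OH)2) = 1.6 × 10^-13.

4.4e-10 M

Mn(OH)2(s) ⇌ Mn^2+ + 2 OH^-
Ksp = [Mn^2+][OH^-]^2
Precipitation begins when Q = Ksp. With [OH^-] = 0.019 M:
1.6 × 10^-13 = (0.019)^2 × [Mn^2+]
[Mn^2+] = (1.6 × 10^-13 / 3.61 × 10^-4) = 4.4 × 10^-10 M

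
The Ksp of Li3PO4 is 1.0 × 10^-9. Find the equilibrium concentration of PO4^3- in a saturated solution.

Li3PO4(s) ⇌ 3 Li^+ + PO4^3-
Ksp = [Li^+]^3[PO4^3-]
With molar solubility s: [Li^+] = 3s, [PO4^3-] = s.
Substituting: Ksp = (3s)^3s = 27s^4
Solving, s = (1.0 × 10^-9/27)^(1/4) = 2.47 × 10^-3 M
[PO4^3-] = s = 2.5 × 10^-3 M

[PO4^3-] ≈ 2.5 x 10^-3 M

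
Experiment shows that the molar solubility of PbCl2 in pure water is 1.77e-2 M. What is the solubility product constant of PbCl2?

Ksp ≈ 2.22 x 10^-5

PbCl2(s) <=> Pb^2+(aq) + 2 Cl^-(aq)
If s mol/L of PbCl2 dissolves, [Pb^2+] = s and [Cl^-] = 2s.
Ksp = [Pb^2+][Cl^-]^2
Substituting: Ksp = s(2s)^2 = 4s^3
Ksp = 4 × (1.77 × 10^-2)^3 = 2.22 x 10^-5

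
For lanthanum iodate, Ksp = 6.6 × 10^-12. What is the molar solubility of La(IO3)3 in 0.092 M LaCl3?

La(IO3)3(s) ⇌ La^3+ + 3 IO3^-
Ksp = [La^3+][IO3^-]^3
Let s be the molar solubility in this solution. [La^3+] = 0.092 + s ≈ 0.092, [IO3^-] = 3s (common-ion effect: La^3+ is already 0.092 M).
Ksp ≈ 0.092 × (3s)^3
s = 1.4 x 10^-4 M
Check: s = 1.4 x 10^-4 ≪ 0.092, so the approximation is valid.

1.4 × 10^-4 M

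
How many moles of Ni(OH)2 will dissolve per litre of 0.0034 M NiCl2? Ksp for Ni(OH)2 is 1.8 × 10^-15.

s ≈ 3.6 × 10^-7 M

Ni(OH)2(s) <=> Ni^2+ + 2 OH^-
Ksp = [Ni^2+][OH^-]^2
If s mol/L dissolves here, [Ni^2+] = 0.0034 + s ≈ 0.0034, [OH^-] = 2s (Ksp is small, so little additional dissolves).
Ksp ≈ 0.0034 × (2s)^2
s = 3.6 × 10^-7 M
Check: s = 3.6 × 10^-7 ≪ 0.0034, so the approximation is valid.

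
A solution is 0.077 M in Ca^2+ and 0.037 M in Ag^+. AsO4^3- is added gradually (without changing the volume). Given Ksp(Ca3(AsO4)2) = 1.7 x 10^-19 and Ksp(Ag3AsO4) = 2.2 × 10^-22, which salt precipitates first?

Precipitation of each salt starts when its ion product equals its Ksp.
For Ca3(AsO4)2: 1.7 x 10^-19 = (0.077)^3 × [AsO4^3-]^2  ⇒  [AsO4^3-] = 1.9 × 10^-8 M.
For Ag3AsO4: 2.2 × 10^-22 = (0.037)^3 × [AsO4^3-]  ⇒  [AsO4^3-] = 4.3 × 10^-18 M.
The salt with the lower threshold [AsO4^3-] precipitates first: Ag3AsO4.

Ag3AsO4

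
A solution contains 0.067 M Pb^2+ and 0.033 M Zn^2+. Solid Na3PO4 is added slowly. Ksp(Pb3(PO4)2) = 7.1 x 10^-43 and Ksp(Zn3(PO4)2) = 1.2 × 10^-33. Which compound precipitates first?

Each salt begins to precipitate when Q = Ksp, i.e. when [PO4^3-] reaches its threshold.
For Pb3(PO4)2: 7.1 x 10^-43 = (0.067)^3 × [PO4^3-]^2  ⇒  [PO4^3-] = 4.9 × 10^-20 M.
For Zn3(PO4)2: 1.2 × 10^-33 = (0.033)^3 × [PO4^3-]^2  ⇒  [PO4^3-] = 5.8 × 10^-15 M.
The salt with the lower threshold [PO4^3-] precipitates first: Pb3(PO4)2.

Pb3(PO4)2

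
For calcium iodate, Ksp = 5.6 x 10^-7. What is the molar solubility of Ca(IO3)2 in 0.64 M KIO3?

1.4e-6 M

Ca(IO3)2(s) <=> Ca^2+(aq) + 2 IO3^-(aq)
Ksp = [Ca^2+][IO3^-]^2
Let s = moles of Ca(IO3)2 that dissolve per litre. [Ca^2+] = s, [IO3^-] = 0.64 + 2s ≈ 0.64 (since IO3^- from KIO3 dominates).
Ksp ≈ s × (0.64)^2
s = 1.4 × 10^-6 M
Check: 2s = 2.7 × 10^-6 ≪ 0.64, so the approximation is valid.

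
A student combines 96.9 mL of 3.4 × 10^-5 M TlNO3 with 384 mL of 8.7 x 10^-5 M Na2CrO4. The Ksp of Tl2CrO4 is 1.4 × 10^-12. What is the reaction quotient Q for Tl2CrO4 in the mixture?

Q ≈ 3.3 × 10^-15

Total volume = 96.9 + 384 = 480.9 mL.
[Tl^+] = 3.4 x 10^-5 × (96.9/480.9) = 6.85 × 10^-6 M
[CrO4^2-] = 8.7 × 10^-5 × (384/480.9) = 6.95 × 10^-5 M
Tl2CrO4(s) ⇌ 2 Tl^+(aq) + CrO4^2-(aq), so Q = [Tl^+]^2[CrO4^2-]
Q = (6.85 × 10^-6)^2(6.95 × 10^-5) = 3.3 x 10^-15
Q < Ksp, so no precipitate of Tl2CrO4 forms.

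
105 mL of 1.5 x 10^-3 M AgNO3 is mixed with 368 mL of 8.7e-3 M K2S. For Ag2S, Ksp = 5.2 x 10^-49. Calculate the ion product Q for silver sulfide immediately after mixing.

Total volume = 105 + 368 = 473 mL.
[Ag^+] = 1.5 x 10^-3 × (105/473) = 3.33 × 10^-4 M
[S^2-] = 8.7 × 10^-3 × (368/473) = 6.77 x 10^-3 M
Ag2S(s) <=> 2 Ag^+(aq) + S^2-(aq), so Q = [Ag^+]^2[S^2-]
Q = (3.33 x 10^-4)^2(6.77 × 10^-3) = 7.5 × 10^-10
Q > Ksp, so Ag2S will precipitate.

Q = 7.5 × 10^-10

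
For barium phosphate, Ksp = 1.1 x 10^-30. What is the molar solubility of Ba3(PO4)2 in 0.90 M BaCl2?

Ba3(PO4)2(s) ⇌ 3 Ba^2+(aq) + 2 PO4^3-(aq)
Ksp = [Ba^2+]^3[PO4^3-]^2
Let s be the molar solubility in this solution. [Ba^2+] = 0.90 + 3s ≈ 0.90, [PO4^3-] = 2s (Ksp is small, so little additional dissolves).
Ksp ≈ (0.90)^3 × (2s)^2
s = 6.1 × 10^-16 M
Check: 3s = 1.8 × 10^-15 ≪ 0.90, so the approximation is valid.

6.1 x 10^-16 M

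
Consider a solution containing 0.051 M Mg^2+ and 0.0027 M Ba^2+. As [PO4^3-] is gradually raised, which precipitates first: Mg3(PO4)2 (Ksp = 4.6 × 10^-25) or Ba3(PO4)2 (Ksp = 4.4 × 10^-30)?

Each salt begins to precipitate when Q = Ksp, i.e. when [PO4^3-] reaches its threshold.
For Mg3(PO4)2: 4.6 × 10^-25 = (0.051)^3 × [PO4^3-]^2  ⇒  [PO4^3-] = 5.9 × 10^-11 M.
For Ba3(PO4)2: 4.4 × 10^-30 = (0.0027)^3 × [PO4^3-]^2  ⇒  [PO4^3-] = 1.5 × 10^-11 M.
The salt with the lower threshold [PO4^3-] precipitates first: Ba3(PO4)2.

Ba3(PO4)2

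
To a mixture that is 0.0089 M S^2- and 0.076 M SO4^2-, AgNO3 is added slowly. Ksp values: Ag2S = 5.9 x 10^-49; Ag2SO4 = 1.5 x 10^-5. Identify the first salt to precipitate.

Ag2S

Each salt begins to precipitate when Q = Ksp, i.e. when [Ag^+] reaches its threshold.
For Ag2S: 5.9 x 10^-49 = 0.0089 × [Ag^+]^2  ⇒  [Ag^+] = 8.1 × 10^-24 M.
For Ag2SO4: 1.5 x 10^-5 = 0.076 × [Ag^+]^2  ⇒  [Ag^+] = 1.4 × 10^-2 M.
The salt with the lower threshold [Ag^+] precipitates first: Ag2S.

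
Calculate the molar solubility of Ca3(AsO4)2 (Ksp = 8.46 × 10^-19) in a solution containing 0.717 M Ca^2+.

Ca3(AsO4)2(s) ⇌ 3 Ca^2+(aq) + 2 AsO4^3-(aq)
Ksp = [Ca^2+]^3[AsO4^3-]^2
If s mol/L dissolves here, [Ca^2+] = 0.717 + 3s ≈ 0.717, [AsO4^3-] = 2s (common-ion effect: Ca^2+ is already 0.717 M).
Ksp ≈ (0.717)^3 × (2s)^2
s = 7.57 × 10^-10 M
Check: 3s = 2.3 x 10^-9 ≪ 0.717, so the approximation is valid.

7.57 × 10^-10 M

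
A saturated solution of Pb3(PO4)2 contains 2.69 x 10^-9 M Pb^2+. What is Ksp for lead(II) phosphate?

Pb3(PO4)2(s) ⇌ 3 Pb^2+(aq) + 2 PO4^3-(aq)
Stoichiometry gives [PO4^3-] = (2/3)[Pb^2+] = 1.793 × 10^-9 M.
Ksp = [Pb^2+]^3[PO4^3-]^2
Ksp = (2.69 × 10^-9)^3 × (1.793 × 10^-9)^2 = 6.26 × 10^-44

Ksp ≈ 6.26 × 10^-44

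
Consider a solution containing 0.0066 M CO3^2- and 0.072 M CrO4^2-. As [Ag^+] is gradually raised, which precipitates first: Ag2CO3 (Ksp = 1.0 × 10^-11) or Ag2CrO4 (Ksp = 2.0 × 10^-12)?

Ag2CrO4

Each salt begins to precipitate when Q = Ksp, i.e. when [Ag^+] reaches its threshold.
For Ag2CO3: 1.0 × 10^-11 = 0.0066 × [Ag^+]^2  ⇒  [Ag^+] = 3.9 x 10^-5 M.
For Ag2CrO4: 2.0 × 10^-12 = 0.072 × [Ag^+]^2  ⇒  [Ag^+] = 5.3 x 10^-6 M.
The salt with the lower threshold [Ag^+] precipitates first: Ag2CrO4.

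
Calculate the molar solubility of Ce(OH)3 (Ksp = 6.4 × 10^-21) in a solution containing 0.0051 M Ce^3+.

Ce(OH)3(s) <=> Ce^3+(aq) + 3 OH^-(aq)
Ksp = [Ce^3+][OH^-]^3
Let s be the molar solubility in this solution. [Ce^3+] = 0.0051 + s ≈ 0.0051, [OH^-] = 3s (since the Ce^3+ already present dominates).
Ksp ≈ 0.0051 × (3s)^3
s = 3.6 x 10^-7 M
Check: s = 3.6 × 10^-7 ≪ 0.0051, so the approximation is valid.

s = 3.6 x 10^-7 M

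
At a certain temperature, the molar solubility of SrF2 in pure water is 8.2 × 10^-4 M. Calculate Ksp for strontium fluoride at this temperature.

Ksp ≈ 2.2 x 10^-9

SrF2(s) ⇌ Sr^2+(aq) + 2 F^-(aq)
With molar solubility s: [Sr^2+] = s, [F^-] = 2s.
Ksp = [Sr^2+][F^-]^2
Ksp = s(2s)^2 = 4s^3
With s = 8.2 × 10^-4: Ksp = 2.2 x 10^-9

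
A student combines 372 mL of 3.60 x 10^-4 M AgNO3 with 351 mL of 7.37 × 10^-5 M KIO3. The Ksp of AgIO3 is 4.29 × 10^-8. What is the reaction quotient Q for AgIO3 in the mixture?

Q ≈ 6.63 x 10^-9

Total volume = 372 + 351 = 723 mL.
[Ag^+] = 3.60 × 10^-4 × (372/723) = 1.852 × 10^-4 M
[IO3^-] = 7.37 x 10^-5 × (351/723) = 3.578 × 10^-5 M
AgIO3(s) ⇌ Ag^+(aq) + IO3^-(aq), so Q = [Ag^+][IO3^-]
Q = (1.852 × 10^-4)(3.578 × 10^-5) = 6.63 × 10^-9
Q < Ksp, so no precipitate of AgIO3 forms.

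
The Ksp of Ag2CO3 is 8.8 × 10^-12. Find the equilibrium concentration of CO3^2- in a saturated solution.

Ag2CO3(s) <=> 2 Ag^+(aq) + CO3^2-(aq)
Ksp = [Ag^+]^2[CO3^2-]
For each mole of Ag2CO3 that dissolves: [Ag^+] = 2s, [CO3^2-] = s.
Substituting: Ksp = (2s)^2s = 4s^3
s = (8.8 × 10^-12 / 4)^(1/3) = 1.30 × 10^-4 M
[CO3^2-] = s = 1.3 × 10^-4 M

1.3e-4 M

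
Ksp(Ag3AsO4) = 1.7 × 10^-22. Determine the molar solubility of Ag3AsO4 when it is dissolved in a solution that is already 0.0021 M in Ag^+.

Ag3AsO4(s) ⇌ 3 Ag^+(aq) + AsO4^3-(aq)
Ksp = [Ag^+]^3[AsO4^3-]
Let s = moles of Ag3AsO4 that dissolve per litre. [Ag^+] = 0.0021 + 3s ≈ 0.0021, [AsO4^3-] = s (common-ion effect: Ag^+ is already 0.0021 M).
Ksp ≈ (0.0021)^3 × s
s = 1.8 × 10^-14 M
Check: 3s = 5.5 × 10^-14 ≪ 0.0021, so the approximation is valid.

1.8e-14 M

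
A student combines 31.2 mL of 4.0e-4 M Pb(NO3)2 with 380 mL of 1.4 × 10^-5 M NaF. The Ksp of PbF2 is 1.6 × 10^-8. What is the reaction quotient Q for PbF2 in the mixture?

Q ≈ 5.1 x 10^-15

Total volume = 31.2 + 380 = 411.2 mL.
[Pb^2+] = 4.0 × 10^-4 × (31.2/411.2) = 3.04 × 10^-5 M
[F^-] = 1.4 × 10^-5 × (380/411.2) = 1.29 × 10^-5 M
PbF2(s) <=> Pb^2+ + 2 F^-, so Q = [Pb^2+][F^-]^2
Q = (3.04 × 10^-5)(1.29 × 10^-5)^2 = 5.1 × 10^-15
Q < Ksp, so no precipitate of PbF2 forms.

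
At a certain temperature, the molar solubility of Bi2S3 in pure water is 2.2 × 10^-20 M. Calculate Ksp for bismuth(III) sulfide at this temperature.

Ksp = 5.6 × 10^-97

Bi2S3(s) ⇌ 2 Bi^3+(aq) + 3 S^2-(aq)
If s mol/L of Bi2S3 dissolves, [Bi^3+] = 2s and [S^2-] = 3s.
Ksp = [Bi^3+]^2[S^2-]^3
Substituting: Ksp = (2s)^2(3s)^3 = 108s^5
Ksp = 108 × (2.2 × 10^-20)^5 = 5.6 × 10^-97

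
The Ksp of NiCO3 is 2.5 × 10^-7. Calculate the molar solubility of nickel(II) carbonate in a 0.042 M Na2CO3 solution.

s = 6.0 x 10^-6 M

NiCO3(s) ⇌ Ni^2+(aq) + CO3^2-(aq)
Ksp = [Ni^2+][CO3^2-]
If s mol/L dissolves here, [Ni^2+] = s, [CO3^2-] = 0.042 + s ≈ 0.042 (since CO3^2- from Na2CO3 dominates).
Ksp ≈ s × 0.042
s = 6.0 x 10^-6 M
Check: s = 6.0 × 10^-6 ≪ 0.042, so the approximation is valid.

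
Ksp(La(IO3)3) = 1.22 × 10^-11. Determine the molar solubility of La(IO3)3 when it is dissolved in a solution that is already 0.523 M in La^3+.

La(IO3)3(s) <=> La^3+(aq) + 3 IO3^-(aq)
Ksp = [La^3+][IO3^-]^3
If s mol/L dissolves here, [La^3+] = 0.523 + s ≈ 0.523, [IO3^-] = 3s (Ksp is small, so little additional dissolves).
Ksp ≈ 0.523 × (3s)^3
s = 9.52 × 10^-5 M
Check: s = 9.5 × 10^-5 ≪ 0.523, so the approximation is valid.

s ≈ 9.52 × 10^-5 M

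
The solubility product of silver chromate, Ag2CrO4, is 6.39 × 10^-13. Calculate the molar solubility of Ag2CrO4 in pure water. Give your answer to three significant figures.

Ag2CrO4(s) ⇌ 2 Ag^+(aq) + CrO4^2-(aq)
Ksp = [Ag^+]^2[CrO4^2-]
For each mole of Ag2CrO4 that dissolves: [Ag^+] = 2s, [CrO4^2-] = s.
Substituting: Ksp = (2s)^2s = 4s^3
Solving, s = (6.39 × 10^-13/4)^(1/3) = 5.43 × 10^-5 M

5.43 × 10^-5 M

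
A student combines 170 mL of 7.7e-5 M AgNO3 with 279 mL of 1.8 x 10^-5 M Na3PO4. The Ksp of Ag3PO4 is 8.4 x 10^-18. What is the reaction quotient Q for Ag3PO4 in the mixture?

2.8 × 10^-19

Total volume = 170 + 279 = 449 mL.
[Ag^+] = 7.7 x 10^-5 × (170/449) = 2.92 × 10^-5 M
[PO4^3-] = 1.8 × 10^-5 × (279/449) = 1.12 × 10^-5 M
Ag3PO4(s) ⇌ 3 Ag^+ + PO4^3-, so Q = [Ag^+]^3[PO4^3-]
Q = (2.92 × 10^-5)^3(1.12 x 10^-5) = 2.8 × 10^-19
Q < Ksp, so no precipitate of Ag3PO4 forms.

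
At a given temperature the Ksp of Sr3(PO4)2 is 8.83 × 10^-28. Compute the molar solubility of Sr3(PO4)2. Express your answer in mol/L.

s = 1.52e-6 M

Sr3(PO4)2(s) <=> 3 Sr^2+ + 2 PO4^3-
Ksp = [Sr^2+]^3[PO4^3-]^2
For each mole of Sr3(PO4)2 that dissolves: [Sr^2+] = 3s, [PO4^3-] = 2s.
Ksp = (3s)^3(2s)^2 = 108s^5
s^5 = 8.83 × 10^-28 / 108, so s = 1.52 x 10^-6 M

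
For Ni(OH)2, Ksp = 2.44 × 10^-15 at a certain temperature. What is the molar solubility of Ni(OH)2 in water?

s ≈ 8.48e-6 M

Ni(OH)2(s) ⇌ Ni^2+(aq) + 2 OH^-(aq)
Ksp = [Ni^2+][OH^-]^2
For each mole of Ni(OH)2 that dissolves: [Ni^2+] = s, [OH^-] = 2s.
Ksp = s(2s)^2 = 4s^3
s = (2.44 × 10^-15 / 4)^(1/3) = 8.48 x 10^-6 M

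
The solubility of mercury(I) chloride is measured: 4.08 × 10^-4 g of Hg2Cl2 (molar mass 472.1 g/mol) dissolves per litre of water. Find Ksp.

Ksp ≈ 2.58 × 10^-18

Molar solubility s = (4.08 × 10^-4 g/L) / (472.1 g/mol) = 8.642 × 10^-7 M.
Hg2Cl2(s) <=> Hg2^2+(aq) + 2 Cl^-(aq)
With molar solubility s: [Hg2^2+] = s, [Cl^-] = 2s.
Ksp = [Hg2^2+][Cl^-]^2
Ksp = s(2s)^2 = 4s^3
With s = 8.642 × 10^-7: Ksp = 2.58 x 10^-18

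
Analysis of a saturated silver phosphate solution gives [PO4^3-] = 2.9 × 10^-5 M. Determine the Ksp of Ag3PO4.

1.9 × 10^-17

Ag3PO4(s) <=> 3 Ag^+(aq) + PO4^3-(aq)
Stoichiometry gives [Ag^+] = (3/1)[PO4^3-] = 8.70 x 10^-5 M.
Ksp = [Ag^+]^3[PO4^3-]
Ksp = (8.70 x 10^-5)^3 × 2.9 × 10^-5 = 1.9 x 10^-17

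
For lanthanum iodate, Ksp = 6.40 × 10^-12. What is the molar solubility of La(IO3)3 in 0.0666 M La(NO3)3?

La(IO3)3(s) ⇌ La^3+ + 3 IO3^-
Ksp = [La^3+][IO3^-]^3
Let s = moles of La(IO3)3 that dissolve per litre. [La^3+] = 0.0666 + s ≈ 0.0666, [IO3^-] = 3s (since La^3+ from La(NO3)3 dominates).
Ksp ≈ 0.0666 × (3s)^3
s = 1.53 × 10^-4 M
Check: s = 1.5 × 10^-4 ≪ 0.0666, so the approximation is valid.

s = 1.53 × 10^-4 M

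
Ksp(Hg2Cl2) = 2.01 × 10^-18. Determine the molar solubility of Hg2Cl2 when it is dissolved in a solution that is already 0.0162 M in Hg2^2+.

s = 5.57 × 10^-9 M

Hg2Cl2(s) ⇌ Hg2^2+(aq) + 2 Cl^-(aq)
Ksp = [Hg2^2+][Cl^-]^2
If s mol/L dissolves here, [Hg2^2+] = 0.0162 + s ≈ 0.0162, [Cl^-] = 2s (common-ion effect: Hg2^2+ is already 0.0162 M).
Ksp ≈ 0.0162 × (2s)^2
s = 5.57 × 10^-9 M
Check: s = 5.6 × 10^-9 ≪ 0.0162, so the approximation is valid.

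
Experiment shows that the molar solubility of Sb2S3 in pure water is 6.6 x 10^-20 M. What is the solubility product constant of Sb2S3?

Sb2S3(s) <=> 2 Sb^3+(aq) + 3 S^2-(aq)
With molar solubility s: [Sb^3+] = 2s, [S^2-] = 3s.
Ksp = [Sb^3+]^2[S^2-]^3
Substituting: Ksp = (2s)^2(3s)^3 = 108s^5
With s = 6.6 x 10^-20: Ksp = 1.4 × 10^-94

Ksp ≈ 1.4e-94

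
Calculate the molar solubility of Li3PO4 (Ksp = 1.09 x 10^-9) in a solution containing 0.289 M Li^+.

s ≈ 4.52 × 10^-8 M

Li3PO4(s) <=> 3 Li^+(aq) + PO4^3-(aq)
Ksp = [Li^+]^3[PO4^3-]
Let s = moles of Li3PO4 that dissolve per litre. [Li^+] = 0.289 + 3s ≈ 0.289, [PO4^3-] = s (common-ion effect: Li^+ is already 0.289 M).
Ksp ≈ (0.289)^3 × s
s = 4.52 × 10^-8 M
Check: 3s = 1.4 × 10^-7 ≪ 0.289, so the approximation is valid.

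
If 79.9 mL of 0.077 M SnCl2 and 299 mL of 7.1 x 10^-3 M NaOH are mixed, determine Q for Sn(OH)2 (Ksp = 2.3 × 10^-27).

Q = 5.1e-7

Total volume = 79.9 + 299 = 378.9 mL.
[Sn^2+] = 7.7 x 10^-2 × (79.9/378.9) = 1.62 x 10^-2 M
[OH^-] = 7.1 × 10^-3 × (299/378.9) = 5.60 x 10^-3 M
Sn(OH)2(s) ⇌ Sn^2+ + 2 OH^-, so Q = [Sn^2+][OH^-]^2
Q = (1.62 x 10^-2)(5.60 × 10^-3)^2 = 5.1 × 10^-7
Q > Ksp, so Sn(OH)2 will precipitate.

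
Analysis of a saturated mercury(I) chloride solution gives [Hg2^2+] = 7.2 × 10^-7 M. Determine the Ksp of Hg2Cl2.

Hg2Cl2(s) <=> Hg2^2+ + 2 Cl^-
Stoichiometry gives [Cl^-] = (2/1)[Hg2^2+] = 1.44 x 10^-6 M.
Ksp = [Hg2^2+][Cl^-]^2
Ksp = 7.2 x 10^-7 × (1.44 × 10^-6)^2 = 1.5 × 10^-18

Ksp = 1.5 × 10^-18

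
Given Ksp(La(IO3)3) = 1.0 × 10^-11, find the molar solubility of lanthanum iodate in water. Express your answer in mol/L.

7.8 × 10^-4 M

La(IO3)3(s) <=> La^3+(aq) + 3 IO3^-(aq)
Ksp = [La^3+][IO3^-]^3
Let s = molar solubility. Then [La^3+] = s and [IO3^-] = 3s.
Substituting: Ksp = s(3s)^3 = 27s^4
s^4 = 1.0 × 10^-11 / 27, so s = 7.8 × 10^-4 M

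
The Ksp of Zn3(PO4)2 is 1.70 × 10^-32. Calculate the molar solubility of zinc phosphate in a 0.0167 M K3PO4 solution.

Zn3(PO4)2(s) ⇌ 3 Zn^2+(aq) + 2 PO4^3-(aq)
Ksp = [Zn^2+]^3[PO4^3-]^2
If s mol/L dissolves here, [Zn^2+] = 3s, [PO4^3-] = 0.0167 + 2s ≈ 0.0167 (common-ion effect: PO4^3- is already 0.0167 M).
Ksp ≈ (3s)^3 × (0.0167)^2
s = 1.31 × 10^-10 M
Check: 2s = 2.6 × 10^-10 ≪ 0.0167, so the approximation is valid.

1.31e-10 M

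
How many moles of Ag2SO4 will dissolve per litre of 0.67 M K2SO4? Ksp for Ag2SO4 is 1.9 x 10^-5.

Ag2SO4(s) ⇌ 2 Ag^+ + SO4^2-
Ksp = [Ag^+]^2[SO4^2-]
If s mol/L dissolves here, [Ag^+] = 2s, [SO4^2-] = 0.67 + s ≈ 0.67 (common-ion effect: SO4^2- is already 0.67 M).
Ksp ≈ (2s)^2 × 0.67
s = 2.7 × 10^-3 M
Check: s = 2.7 x 10^-3 ≪ 0.67, so the approximation is valid.

s = 2.7 × 10^-3 M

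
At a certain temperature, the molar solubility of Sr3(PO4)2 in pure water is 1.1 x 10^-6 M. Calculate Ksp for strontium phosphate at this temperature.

Ksp = 1.7 × 10^-28

Sr3(PO4)2(s) <=> 3 Sr^2+(aq) + 2 PO4^3-(aq)
For each mole of Sr3(PO4)2 that dissolves: [Sr^2+] = 3s, [PO4^3-] = 2s.
Ksp = [Sr^2+]^3[PO4^3-]^2
Ksp = (3s)^3(2s)^2 = 108s^5
With s = 1.1 × 10^-6: Ksp = 1.7 × 10^-28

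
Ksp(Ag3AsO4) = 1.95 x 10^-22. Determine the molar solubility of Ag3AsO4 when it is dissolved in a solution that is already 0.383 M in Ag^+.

s ≈ 3.47 × 10^-21 M

Ag3AsO4(s) ⇌ 3 Ag^+(aq) + AsO4^3-(aq)
Ksp = [Ag^+]^3[AsO4^3-]
Let s be the molar solubility in this solution. [Ag^+] = 0.383 + 3s ≈ 0.383, [AsO4^3-] = s (Ksp is small, so little additional dissolves).
Ksp ≈ (0.383)^3 × s
s = 3.47 × 10^-21 M
Check: 3s = 1.0 × 10^-20 ≪ 0.383, so the approximation is valid.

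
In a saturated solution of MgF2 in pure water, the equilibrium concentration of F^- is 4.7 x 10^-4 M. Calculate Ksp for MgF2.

Ksp = 5.2 × 10^-11

MgF2(s) ⇌ Mg^2+(aq) + 2 F^-(aq)
Stoichiometry gives [Mg^2+] = (1/2)[F^-] = 2.35 × 10^-4 M.
Ksp = [Mg^2+][F^-]^2
Ksp = 2.35 × 10^-4 × (4.7 × 10^-4)^2 = 5.2 × 10^-11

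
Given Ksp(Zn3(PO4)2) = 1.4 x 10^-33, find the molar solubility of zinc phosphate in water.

s ≈ 1.1e-7 M

Zn3(PO4)2(s) <=> 3 Zn^2+ + 2 PO4^3-
Ksp = [Zn^2+]^3[PO4^3-]^2
Let s = molar solubility. Then [Zn^2+] = 3s and [PO4^3-] = 2s.
So Ksp = (3s)^3 × (2s)^2 = 108s^5
s^5 = 1.4 x 10^-33 / 108, so s = 1.1 × 10^-7 M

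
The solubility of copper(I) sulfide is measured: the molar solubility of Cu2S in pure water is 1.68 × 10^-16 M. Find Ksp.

Ksp ≈ 1.90 x 10^-47

Cu2S(s) ⇌ 2 Cu^+ + S^2-
With molar solubility s: [Cu^+] = 2s, [S^2-] = s.
Ksp = [Cu^+]^2[S^2-]
So Ksp = (2s)^2 × s = 4s^3
With s = 1.68 × 10^-16: Ksp = 1.90 × 10^-47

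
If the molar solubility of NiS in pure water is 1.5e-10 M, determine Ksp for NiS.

Ksp = 2.3e-20

NiS(s) ⇌ Ni^2+(aq) + S^2-(aq)
If s mol/L of NiS dissolves, [Ni^2+] = s and [S^2-] = s.
Ksp = [Ni^2+][S^2-]
Ksp = (s)(s) = s^2
Ksp = (1.5 × 10^-10)^2 = 2.3 x 10^-20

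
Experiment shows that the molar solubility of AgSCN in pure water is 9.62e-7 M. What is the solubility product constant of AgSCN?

AgSCN(s) <=> Ag^+(aq) + SCN^-(aq)
If s mol/L of AgSCN dissolves, [Ag^+] = s and [SCN^-] = s.
Ksp = [Ag^+][SCN^-]
Ksp = s × s = s^2
With s = 9.62 × 10^-7: Ksp = 9.25 × 10^-13

Ksp ≈ 9.25 × 10^-13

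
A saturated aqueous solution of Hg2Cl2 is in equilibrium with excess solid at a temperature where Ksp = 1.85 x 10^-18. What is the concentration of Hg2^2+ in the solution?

Hg2Cl2(s) ⇌ Hg2^2+(aq) + 2 Cl^-(aq)
Ksp = [Hg2^2+][Cl^-]^2
For each mole of Hg2Cl2 that dissolves: [Hg2^2+] = s, [Cl^-] = 2s.
Substituting: Ksp = s(2s)^2 = 4s^3
Solving, s = (1.85 x 10^-18/4)^(1/3) = 7.733 × 10^-7 M
[Hg2^2+] = s = 7.73 × 10^-7 M

[Hg2^2+] ≈ 7.73 × 10^-7 M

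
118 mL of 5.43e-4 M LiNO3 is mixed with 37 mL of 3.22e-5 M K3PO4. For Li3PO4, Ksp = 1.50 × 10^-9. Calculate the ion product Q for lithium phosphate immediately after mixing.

Q = 5.43 × 10^-16

Total volume = 118 + 37 = 155 mL.
[Li^+] = 5.43 × 10^-4 × (118/155) = 4.134 × 10^-4 M
[PO4^3-] = 3.22 × 10^-5 × (37/155) = 7.686 × 10^-6 M
Li3PO4(s) <=> 3 Li^+ + PO4^3-, so Q = [Li^+]^3[PO4^3-]
Q = (4.134 × 10^-4)^3(7.686 x 10^-6) = 5.43 x 10^-16
Q < Ksp, so no precipitate of Li3PO4 forms.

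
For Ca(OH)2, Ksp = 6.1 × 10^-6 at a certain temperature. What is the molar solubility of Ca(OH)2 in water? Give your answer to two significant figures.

Ca(OH)2(s) ⇌ Ca^2+ + 2 OH^-
Ksp = [Ca^2+][OH^-]^2
If s mol/L of Ca(OH)2 dissolves, [Ca^2+] = s and [OH^-] = 2s.
Substituting: Ksp = s(2s)^2 = 4s^3
Solving, s = (6.1 × 10^-6/4)^(1/3) = 1.2 × 10^-2 M

s ≈ 1.2e-2 M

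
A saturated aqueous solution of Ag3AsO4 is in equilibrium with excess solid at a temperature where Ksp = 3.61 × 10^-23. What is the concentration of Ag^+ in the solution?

[Ag^+] ≈ 3.23e-6 M

Ag3AsO4(s) <=> 3 Ag^+(aq) + AsO4^3-(aq)
Ksp = [Ag^+]^3[AsO4^3-]
If s mol/L of Ag3AsO4 dissolves, [Ag^+] = 3s and [AsO4^3-] = s.
Ksp = (3s)^3s = 27s^4
s^4 = 3.61 × 10^-23 / 27, so s = 1.075 x 10^-6 M
[Ag^+] = 3s = 3.23 x 10^-6 M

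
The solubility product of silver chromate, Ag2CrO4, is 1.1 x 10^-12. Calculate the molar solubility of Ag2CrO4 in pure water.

Ag2CrO4(s) <=> 2 Ag^+(aq) + CrO4^2-(aq)
Ksp = [Ag^+]^2[CrO4^2-]
For each mole of Ag2CrO4 that dissolves: [Ag^+] = 2s, [CrO4^2-] = s.
Substituting: Ksp = (2s)^2s = 4s^3
Solving, s = (1.1 x 10^-12/4)^(1/3) = 6.5 x 10^-5 M

s = 6.5 × 10^-5 M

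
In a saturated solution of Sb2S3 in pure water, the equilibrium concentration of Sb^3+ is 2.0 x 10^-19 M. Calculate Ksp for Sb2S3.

1.1 x 10^-93

Sb2S3(s) ⇌ 2 Sb^3+ + 3 S^2-
Stoichiometry gives [S^2-] = (3/2)[Sb^3+] = 3.00 × 10^-19 M.
Ksp = [Sb^3+]^2[S^2-]^3
Ksp = (2.0 x 10^-19)^2 × (3.00 × 10^-19)^3 = 1.1 x 10^-93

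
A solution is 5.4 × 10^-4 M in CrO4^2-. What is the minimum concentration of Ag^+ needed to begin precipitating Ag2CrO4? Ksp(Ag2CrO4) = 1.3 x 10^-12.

Ag2CrO4(s) ⇌ 2 Ag^+(aq) + CrO4^2-(aq)
Ksp = [Ag^+]^2[CrO4^2-]
Precipitation begins when Q = Ksp. With [CrO4^2-] = 5.4 × 10^-4 M:
1.3 x 10^-12 = (5.4 × 10^-4) × [Ag^+]^2
[Ag^+] = (1.3 x 10^-12 / 5.4 × 10^-4)^(1/2) = 4.9 × 10^-5 M

4.9 x 10^-5 M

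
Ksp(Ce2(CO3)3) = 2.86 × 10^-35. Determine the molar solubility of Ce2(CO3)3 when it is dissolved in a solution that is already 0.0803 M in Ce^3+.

Ce2(CO3)3(s) <=> 2 Ce^3+(aq) + 3 CO3^2-(aq)
Ksp = [Ce^3+]^2[CO3^2-]^3
Let s be the molar solubility in this solution. [Ce^3+] = 0.0803 + 2s ≈ 0.0803, [CO3^2-] = 3s (common-ion effect: Ce^3+ is already 0.0803 M).
Ksp ≈ (0.0803)^2 × (3s)^3
s = 5.48 × 10^-12 M
Check: 2s = 1.1 × 10^-11 ≪ 0.0803, so the approximation is valid.

5.48 x 10^-12 M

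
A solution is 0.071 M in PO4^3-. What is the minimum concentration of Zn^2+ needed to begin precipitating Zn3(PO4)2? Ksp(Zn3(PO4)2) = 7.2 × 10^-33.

Zn3(PO4)2(s) <=> 3 Zn^2+ + 2 PO4^3-
Ksp = [Zn^2+]^3[PO4^3-]^2
Precipitation begins when Q = Ksp. With [PO4^3-] = 0.071 M:
7.2 × 10^-33 = (0.071)^2 × [Zn^2+]^3
[Zn^2+] = (7.2 × 10^-33 / 5.04 x 10^-3)^(1/3) = 1.1 × 10^-10 M

[Zn^2+] = 1.1e-10 M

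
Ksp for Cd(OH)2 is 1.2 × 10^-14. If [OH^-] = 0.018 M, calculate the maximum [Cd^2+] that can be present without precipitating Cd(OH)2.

Cd(OH)2(s) ⇌ Cd^2+(aq) + 2 OH^-(aq)
Ksp = [Cd^2+][OH^-]^2
Precipitation begins when Q = Ksp. With [OH^-] = 0.018 M:
1.2 × 10^-14 = (0.018)^2 × [Cd^2+]
[Cd^2+] = (1.2 × 10^-14 / 3.24 × 10^-4) = 3.7 × 10^-11 M

3.7 x 10^-11 M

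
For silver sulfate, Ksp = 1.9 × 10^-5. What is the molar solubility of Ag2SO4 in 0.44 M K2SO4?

Ag2SO4(s) ⇌ 2 Ag^+(aq) + SO4^2-(aq)
Ksp = [Ag^+]^2[SO4^2-]
If s mol/L dissolves here, [Ag^+] = 2s, [SO4^2-] = 0.44 + s ≈ 0.44 (since SO4^2- from K2SO4 dominates).
Ksp ≈ (2s)^2 × 0.44
s = 3.3 × 10^-3 M
Check: s = 3.3 × 10^-3 ≪ 0.44, so the approximation is valid.

s = 3.3e-3 M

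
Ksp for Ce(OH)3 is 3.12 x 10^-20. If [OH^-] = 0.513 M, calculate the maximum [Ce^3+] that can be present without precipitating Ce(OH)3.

2.31 × 10^-19 M

Ce(OH)3(s) <=> Ce^3+(aq) + 3 OH^-(aq)
Ksp = [Ce^3+][OH^-]^3
Precipitation begins when Q = Ksp. With [OH^-] = 0.513 M:
3.12 x 10^-20 = (0.513)^3 × [Ce^3+]
[Ce^3+] = (3.12 x 10^-20 / 1.350 × 10^-1) = 2.31 × 10^-19 M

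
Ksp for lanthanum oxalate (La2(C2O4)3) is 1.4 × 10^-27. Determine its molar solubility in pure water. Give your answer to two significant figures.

1.7 x 10^-6 M

La2(C2O4)3(s) ⇌ 2 La^3+ + 3 C2O4^2-
Ksp = [La^3+]^2[C2O4^2-]^3
For each mole of La2(C2O4)3 that dissolves: [La^3+] = 2s, [C2O4^2-] = 3s.
Ksp = (2s)^2(3s)^3 = 108s^5
s = (1.4 × 10^-27 / 108)^(1/5) = 1.7 × 10^-6 M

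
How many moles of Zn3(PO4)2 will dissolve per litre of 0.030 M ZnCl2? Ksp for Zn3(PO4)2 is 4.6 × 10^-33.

s ≈ 6.5 × 10^-15 M

Zn3(PO4)2(s) ⇌ 3 Zn^2+(aq) + 2 PO4^3-(aq)
Ksp = [Zn^2+]^3[PO4^3-]^2
Let s be the molar solubility in this solution. [Zn^2+] = 0.030 + 3s ≈ 0.030, [PO4^3-] = 2s (Ksp is small, so little additional dissolves).
Ksp ≈ (0.030)^3 × (2s)^2
s = 6.5 x 10^-15 M
Check: 3s = 2.0 × 10^-14 ≪ 0.030, so the approximation is valid.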